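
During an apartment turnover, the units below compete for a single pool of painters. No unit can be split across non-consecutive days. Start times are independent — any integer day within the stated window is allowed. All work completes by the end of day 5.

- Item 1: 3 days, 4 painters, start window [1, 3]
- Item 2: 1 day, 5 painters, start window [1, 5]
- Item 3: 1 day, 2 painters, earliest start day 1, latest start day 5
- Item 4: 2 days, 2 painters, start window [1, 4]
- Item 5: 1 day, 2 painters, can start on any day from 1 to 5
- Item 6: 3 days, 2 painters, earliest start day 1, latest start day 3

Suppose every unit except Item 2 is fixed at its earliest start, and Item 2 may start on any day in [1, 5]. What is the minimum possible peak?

12

Item 2@1: d1:17  d2:8  d3:6  d4:0  d5:0 → peak 17
Item 2@2: d1:12  d2:13  d3:6  d4:0  d5:0 → peak 13
Item 2@3: d1:12  d2:8  d3:11  d4:0  d5:0 → peak 12
Item 2@4: d1:12  d2:8  d3:6  d4:5  d5:0 → peak 12
Item 2@5: d1:12  d2:8  d3:6  d4:0  d5:5 → peak 12
Best is Item 2@3, peak 12.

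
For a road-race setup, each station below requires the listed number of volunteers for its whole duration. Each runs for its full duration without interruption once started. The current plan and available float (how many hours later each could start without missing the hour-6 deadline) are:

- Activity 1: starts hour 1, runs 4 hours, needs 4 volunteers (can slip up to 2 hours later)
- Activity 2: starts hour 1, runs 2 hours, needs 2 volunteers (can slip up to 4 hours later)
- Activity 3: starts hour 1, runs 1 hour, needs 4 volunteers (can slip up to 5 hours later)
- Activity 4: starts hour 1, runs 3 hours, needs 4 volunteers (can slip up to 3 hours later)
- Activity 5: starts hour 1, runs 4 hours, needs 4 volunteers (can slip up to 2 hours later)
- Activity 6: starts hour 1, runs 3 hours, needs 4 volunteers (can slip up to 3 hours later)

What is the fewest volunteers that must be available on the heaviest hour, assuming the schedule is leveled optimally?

Early-start (Activity 1@1, Activity 2@1, Activity 3@1, Activity 4@1, Activity 5@1, Activity 6@1) gives peak 22: h1:22  h2:18  h3:16  h4:8  h5:0  h6:0.
Shift Activity 3→5, Activity 5→3, Activity 6→4.
Schedule Activity 1@1, Activity 2@1, Activity 3@5, Activity 4@1, Activity 5@3, Activity 6@4: h1:10  h2:10  h3:12  h4:12  h5:12  h6:8 — peak 12.

12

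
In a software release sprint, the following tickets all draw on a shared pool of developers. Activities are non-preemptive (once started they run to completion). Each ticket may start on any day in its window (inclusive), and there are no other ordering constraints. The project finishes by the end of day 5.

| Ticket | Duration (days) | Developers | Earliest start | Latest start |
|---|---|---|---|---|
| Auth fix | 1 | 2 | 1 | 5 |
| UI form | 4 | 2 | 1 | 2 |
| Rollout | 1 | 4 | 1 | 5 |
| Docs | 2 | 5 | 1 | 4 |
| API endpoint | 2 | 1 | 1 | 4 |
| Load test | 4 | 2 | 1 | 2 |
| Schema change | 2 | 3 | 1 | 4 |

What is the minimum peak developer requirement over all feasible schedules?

9

Early-start (Auth fix@1, UI form@1, Rollout@1, Docs@1, API endpoint@1, Load test@1, Schema change@1) gives peak 19: d1:19  d2:13  d3:4  d4:4  d5:0.
Shift Docs→2, API endpoint→4, Load test→2, Schema change→4.
Schedule Auth fix@1, UI form@1, Rollout@1, Docs@2, API endpoint@4, Load test@2, Schema change@4: d1:8  d2:9  d3:9  d4:8  d5:6 — peak 9.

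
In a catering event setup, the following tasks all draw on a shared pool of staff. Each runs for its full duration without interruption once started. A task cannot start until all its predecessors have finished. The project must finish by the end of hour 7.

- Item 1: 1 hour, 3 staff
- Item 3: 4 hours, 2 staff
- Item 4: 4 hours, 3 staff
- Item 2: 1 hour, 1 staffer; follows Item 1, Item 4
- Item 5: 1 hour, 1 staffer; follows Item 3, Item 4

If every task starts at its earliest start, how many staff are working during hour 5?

At early start, hour 5 has: Item 2, Item 5.
Demand: 1 + 1 = 2.

2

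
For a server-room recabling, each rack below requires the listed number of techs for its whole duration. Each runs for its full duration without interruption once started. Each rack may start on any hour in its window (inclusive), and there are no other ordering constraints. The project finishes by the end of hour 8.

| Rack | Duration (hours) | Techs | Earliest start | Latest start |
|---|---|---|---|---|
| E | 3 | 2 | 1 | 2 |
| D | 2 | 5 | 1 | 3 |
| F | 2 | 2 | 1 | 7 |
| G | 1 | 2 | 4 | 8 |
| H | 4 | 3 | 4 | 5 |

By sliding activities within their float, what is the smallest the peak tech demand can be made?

7

Early-start (E@1, D@1, F@1, G@4, H@4) gives peak 9: h1:9  h2:9  h3:2  h4:5  h5:3  h6:3  h7:3  h8:0.
Shift F→3.
Schedule E@1, D@1, F@3, G@4, H@4: h1:7  h2:7  h3:4  h4:7  h5:3  h6:3  h7:3  h8:0 — peak 7.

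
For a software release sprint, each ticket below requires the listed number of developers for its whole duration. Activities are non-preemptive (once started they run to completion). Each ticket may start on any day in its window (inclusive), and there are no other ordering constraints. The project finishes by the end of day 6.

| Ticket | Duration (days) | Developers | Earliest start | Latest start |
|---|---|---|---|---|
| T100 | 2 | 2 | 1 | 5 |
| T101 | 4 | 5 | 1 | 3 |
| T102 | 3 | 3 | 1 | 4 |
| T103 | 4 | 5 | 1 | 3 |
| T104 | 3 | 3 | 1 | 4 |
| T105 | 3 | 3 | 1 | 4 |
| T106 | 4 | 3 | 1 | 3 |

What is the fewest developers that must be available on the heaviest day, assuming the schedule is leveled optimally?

Early-start (T100@1, T101@1, T102@1, T103@1, T104@1, T105@1, T106@1) gives peak 24: d1:24  d2:24  d3:22  d4:13  d5:0  d6:0.
Shift T105→4, T106→3.
Schedule T100@1, T101@1, T102@1, T103@1, T104@1, T105@4, T106@3: d1:18  d2:18  d3:19  d4:16  d5:6  d6:6 — peak 19.

19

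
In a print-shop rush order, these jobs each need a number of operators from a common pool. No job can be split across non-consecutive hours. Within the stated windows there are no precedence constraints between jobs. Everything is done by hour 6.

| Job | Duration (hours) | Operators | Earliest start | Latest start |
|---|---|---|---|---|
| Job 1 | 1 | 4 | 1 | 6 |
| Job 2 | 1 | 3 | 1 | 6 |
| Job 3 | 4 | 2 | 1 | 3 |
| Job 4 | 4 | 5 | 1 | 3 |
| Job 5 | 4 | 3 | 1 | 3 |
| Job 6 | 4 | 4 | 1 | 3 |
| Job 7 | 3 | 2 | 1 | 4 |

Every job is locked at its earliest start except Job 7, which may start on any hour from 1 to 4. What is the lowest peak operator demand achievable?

Job 7@1: h1:23  h2:16  h3:16  h4:14  h5:0  h6:0 → peak 23
Job 7@2: h1:21  h2:16  h3:16  h4:16  h5:0  h6:0 → peak 21
Job 7@3: h1:21  h2:14  h3:16  h4:16  h5:2  h6:0 → peak 21
Job 7@4: h1:21  h2:14  h3:14  h4:16  h5:2  h6:2 → peak 21
Best is Job 7@2, peak 21.

21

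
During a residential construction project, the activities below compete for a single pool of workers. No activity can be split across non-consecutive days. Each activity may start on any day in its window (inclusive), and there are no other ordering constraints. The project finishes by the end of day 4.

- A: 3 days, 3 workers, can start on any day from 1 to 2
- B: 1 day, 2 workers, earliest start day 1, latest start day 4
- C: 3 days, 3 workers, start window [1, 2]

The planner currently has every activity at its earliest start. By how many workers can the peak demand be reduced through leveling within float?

Early-start peak: d1:8  d2:6  d3:6  d4:0 ⇒ 8.
Leveled (A@1, B@1, C@2): d1:5  d2:6  d3:6  d4:3 ⇒ 6.
Reduction 8 − 6 = 2.

2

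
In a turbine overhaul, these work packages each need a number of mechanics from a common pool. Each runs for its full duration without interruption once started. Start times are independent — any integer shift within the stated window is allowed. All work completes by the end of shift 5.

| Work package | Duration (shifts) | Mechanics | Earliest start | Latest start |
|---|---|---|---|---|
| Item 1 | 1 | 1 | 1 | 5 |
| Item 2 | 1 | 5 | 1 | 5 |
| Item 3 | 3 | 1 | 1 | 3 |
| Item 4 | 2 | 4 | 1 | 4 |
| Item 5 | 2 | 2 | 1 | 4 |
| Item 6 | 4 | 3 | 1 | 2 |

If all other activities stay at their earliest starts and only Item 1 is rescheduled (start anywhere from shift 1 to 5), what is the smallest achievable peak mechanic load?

15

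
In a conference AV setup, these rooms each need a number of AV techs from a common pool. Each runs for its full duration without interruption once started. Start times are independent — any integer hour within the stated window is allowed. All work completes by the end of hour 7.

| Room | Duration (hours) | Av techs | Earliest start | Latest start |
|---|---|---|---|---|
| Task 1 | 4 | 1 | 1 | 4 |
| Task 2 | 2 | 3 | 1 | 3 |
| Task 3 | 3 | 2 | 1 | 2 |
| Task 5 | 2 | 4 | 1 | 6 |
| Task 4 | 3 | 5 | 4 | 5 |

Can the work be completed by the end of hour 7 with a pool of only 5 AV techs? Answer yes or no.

no

Total AV tech-hours = 39; over 7 hours the average is 39/7 > 5, so some hour must exceed 5.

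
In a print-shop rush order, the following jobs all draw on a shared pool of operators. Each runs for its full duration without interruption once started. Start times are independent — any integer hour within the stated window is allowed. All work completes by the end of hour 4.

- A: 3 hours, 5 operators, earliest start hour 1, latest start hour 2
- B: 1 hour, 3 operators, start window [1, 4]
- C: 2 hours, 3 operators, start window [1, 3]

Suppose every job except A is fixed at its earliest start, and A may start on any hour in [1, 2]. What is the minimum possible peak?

A@1: h1:11  h2:8  h3:5  h4:0 → peak 11
A@2: h1:6  h2:8  h3:5  h4:5 → peak 8
Best is A@2, peak 8.

8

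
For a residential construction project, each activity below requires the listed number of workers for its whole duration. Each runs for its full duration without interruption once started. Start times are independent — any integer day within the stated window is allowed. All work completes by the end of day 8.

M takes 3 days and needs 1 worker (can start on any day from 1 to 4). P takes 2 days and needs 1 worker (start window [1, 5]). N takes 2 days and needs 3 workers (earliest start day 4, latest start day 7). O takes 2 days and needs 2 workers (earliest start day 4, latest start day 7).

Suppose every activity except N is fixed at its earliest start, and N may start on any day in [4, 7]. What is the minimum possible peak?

N@4: d1:2  d2:2  d3:1  d4:5  d5:5  d6:0  d7:0  d8:0 → peak 5
N@5: d1:2  d2:2  d3:1  d4:2  d5:5  d6:3  d7:0  d8:0 → peak 5
N@6: d1:2  d2:2  d3:1  d4:2  d5:2  d6:3  d7:3  d8:0 → peak 3
N@7: d1:2  d2:2  d3:1  d4:2  d5:2  d6:0  d7:3  d8:3 → peak 3
Best is N@6, peak 3.

3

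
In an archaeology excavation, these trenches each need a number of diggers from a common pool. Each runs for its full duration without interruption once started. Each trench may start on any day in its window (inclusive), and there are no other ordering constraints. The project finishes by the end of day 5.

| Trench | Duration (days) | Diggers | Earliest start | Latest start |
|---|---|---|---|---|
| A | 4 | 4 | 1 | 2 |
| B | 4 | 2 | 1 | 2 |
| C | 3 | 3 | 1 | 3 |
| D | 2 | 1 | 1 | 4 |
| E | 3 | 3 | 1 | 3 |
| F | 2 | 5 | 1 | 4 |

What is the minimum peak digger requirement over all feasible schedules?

12

Early-start (A@1, B@1, C@1, D@1, E@1, F@1) gives peak 18: d1:18  d2:18  d3:12  d4:6  d5:0.
Shift D→4, F→4.
Schedule A@1, B@1, C@1, D@4, E@1, F@4: d1:12  d2:12  d3:12  d4:12  d5:6 — peak 12.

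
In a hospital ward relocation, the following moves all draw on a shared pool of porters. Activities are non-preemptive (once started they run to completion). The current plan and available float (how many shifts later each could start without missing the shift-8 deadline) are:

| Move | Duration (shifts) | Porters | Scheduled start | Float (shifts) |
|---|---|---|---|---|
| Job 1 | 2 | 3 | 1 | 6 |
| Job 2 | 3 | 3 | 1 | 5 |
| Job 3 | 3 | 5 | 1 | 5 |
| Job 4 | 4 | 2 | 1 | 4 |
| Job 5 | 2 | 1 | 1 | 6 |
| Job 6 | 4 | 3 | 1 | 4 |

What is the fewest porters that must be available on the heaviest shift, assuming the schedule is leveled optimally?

Early-start (Job 1@1, Job 2@1, Job 3@1, Job 4@1, Job 5@1, Job 6@1) gives peak 17: s1:17  s2:17  s3:13  s4:5  s5:0  s6:0  s7:0  s8:0.
Shift Job 2→3, Job 3→6, Job 4→5.
Schedule Job 1@1, Job 2@3, Job 3@6, Job 4@5, Job 5@1, Job 6@1: s1:7  s2:7  s3:6  s4:6  s5:5  s6:7  s7:7  s8:7 — peak 7.
Total porter-shifts = 52 over 8 shifts ⇒ peak ≥ ⌈52/8⌉ = 7, so 7 is optimal.

7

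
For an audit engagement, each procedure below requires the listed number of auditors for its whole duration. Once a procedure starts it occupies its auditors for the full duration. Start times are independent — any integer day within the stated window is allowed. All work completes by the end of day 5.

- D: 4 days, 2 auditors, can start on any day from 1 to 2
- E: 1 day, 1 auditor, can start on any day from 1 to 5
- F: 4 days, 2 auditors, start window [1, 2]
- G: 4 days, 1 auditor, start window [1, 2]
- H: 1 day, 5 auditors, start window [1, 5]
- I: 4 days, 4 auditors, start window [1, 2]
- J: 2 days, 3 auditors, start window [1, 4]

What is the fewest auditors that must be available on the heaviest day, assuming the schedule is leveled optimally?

Early-start (D@1, E@1, F@1, G@1, H@1, I@1, J@1) gives peak 18: d1:18  d2:12  d3:9  d4:9  d5:0.
Shift I→2, J→2.
Schedule D@1, E@1, F@1, G@1, H@1, I@2, J@2: d1:11  d2:12  d3:12  d4:9  d5:4 — peak 12.

12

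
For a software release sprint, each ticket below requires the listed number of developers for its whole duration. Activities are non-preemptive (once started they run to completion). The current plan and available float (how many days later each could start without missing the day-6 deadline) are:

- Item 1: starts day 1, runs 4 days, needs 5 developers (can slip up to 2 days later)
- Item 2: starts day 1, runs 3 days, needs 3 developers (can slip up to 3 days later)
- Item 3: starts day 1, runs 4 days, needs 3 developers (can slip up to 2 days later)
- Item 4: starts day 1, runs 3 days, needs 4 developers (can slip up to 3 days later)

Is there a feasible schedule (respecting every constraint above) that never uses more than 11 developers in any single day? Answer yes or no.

no

The minimum achievable peak is 12; 11 < 12, so no feasible schedule stays within the cap.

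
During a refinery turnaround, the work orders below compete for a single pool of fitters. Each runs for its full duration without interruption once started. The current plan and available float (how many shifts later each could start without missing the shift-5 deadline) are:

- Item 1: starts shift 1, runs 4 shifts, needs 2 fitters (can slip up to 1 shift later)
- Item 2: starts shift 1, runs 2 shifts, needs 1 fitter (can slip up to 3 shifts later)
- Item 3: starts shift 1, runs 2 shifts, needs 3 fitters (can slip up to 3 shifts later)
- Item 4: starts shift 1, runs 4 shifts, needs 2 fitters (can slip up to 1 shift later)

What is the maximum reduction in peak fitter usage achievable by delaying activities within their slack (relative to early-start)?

Early-start peak: s1:8  s2:8  s3:4  s4:4  s5:0 ⇒ 8.
Leveled (Item 1@1, Item 2@1, Item 3@3, Item 4@1): s1:5  s2:5  s3:7  s4:7  s5:0 ⇒ 7.
Reduction 8 − 7 = 1.

1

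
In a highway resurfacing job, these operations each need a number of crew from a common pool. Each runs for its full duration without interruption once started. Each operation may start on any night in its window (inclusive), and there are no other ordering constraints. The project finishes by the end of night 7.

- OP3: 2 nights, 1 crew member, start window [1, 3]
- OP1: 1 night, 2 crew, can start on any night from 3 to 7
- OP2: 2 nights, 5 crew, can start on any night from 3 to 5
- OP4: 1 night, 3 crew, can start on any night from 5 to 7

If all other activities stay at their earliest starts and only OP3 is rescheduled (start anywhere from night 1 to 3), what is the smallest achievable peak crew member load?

7

OP3@1: n1:1  n2:1  n3:7  n4:5  n5:3  n6:0  n7:0 → peak 7
OP3@2: n1:0  n2:1  n3:8  n4:5  n5:3  n6:0  n7:0 → peak 8
OP3@3: n1:0  n2:0  n3:8  n4:6  n5:3  n6:0  n7:0 → peak 8
Best is OP3@1, peak 7.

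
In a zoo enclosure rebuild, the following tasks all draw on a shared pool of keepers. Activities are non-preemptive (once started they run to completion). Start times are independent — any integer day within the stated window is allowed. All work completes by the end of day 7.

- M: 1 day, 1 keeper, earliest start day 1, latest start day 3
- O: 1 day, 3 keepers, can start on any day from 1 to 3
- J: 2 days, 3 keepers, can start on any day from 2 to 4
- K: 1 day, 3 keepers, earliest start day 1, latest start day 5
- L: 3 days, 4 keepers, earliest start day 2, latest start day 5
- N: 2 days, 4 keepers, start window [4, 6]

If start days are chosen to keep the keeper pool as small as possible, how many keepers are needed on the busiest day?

Early-start (M@1, O@1, J@2, K@1, L@2, N@4) gives peak 8: d1:7  d2:7  d3:7  d4:8  d5:4  d6:0  d7:0.
Shift N→5.
Schedule M@1, O@1, J@2, K@1, L@2, N@5: d1:7  d2:7  d3:7  d4:4  d5:4  d6:4  d7:0 — peak 7.

7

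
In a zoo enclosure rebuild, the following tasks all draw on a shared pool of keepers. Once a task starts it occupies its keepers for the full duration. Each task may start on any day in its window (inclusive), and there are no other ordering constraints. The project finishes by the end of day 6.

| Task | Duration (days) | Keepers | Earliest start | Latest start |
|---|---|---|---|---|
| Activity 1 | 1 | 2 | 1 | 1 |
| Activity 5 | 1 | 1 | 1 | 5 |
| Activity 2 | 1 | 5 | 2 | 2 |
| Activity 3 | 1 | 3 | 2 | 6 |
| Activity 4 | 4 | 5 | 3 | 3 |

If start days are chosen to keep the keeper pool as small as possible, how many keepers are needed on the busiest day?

8

Schedule Activity 1@1, Activity 5@1, Activity 2@2, Activity 3@2, Activity 4@3: d1:3  d2:8  d3:5  d4:5  d5:5  d6:5 — peak 8.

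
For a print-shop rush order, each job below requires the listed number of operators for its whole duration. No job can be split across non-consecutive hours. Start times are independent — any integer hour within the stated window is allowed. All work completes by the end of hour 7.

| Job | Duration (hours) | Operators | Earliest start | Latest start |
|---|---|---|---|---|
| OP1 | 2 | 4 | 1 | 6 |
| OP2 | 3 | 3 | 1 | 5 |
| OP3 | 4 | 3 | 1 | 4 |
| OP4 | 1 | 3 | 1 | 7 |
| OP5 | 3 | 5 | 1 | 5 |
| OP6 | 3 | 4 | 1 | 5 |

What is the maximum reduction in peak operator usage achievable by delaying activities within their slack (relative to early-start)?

Early-start peak: h1:22  h2:19  h3:15  h4:3  h5:0  h6:0  h7:0 ⇒ 22.
Leveled (OP1@1, OP2@1, OP3@1, OP4@3, OP5@4, OP6@5): h1:10  h2:10  h3:9  h4:8  h5:9  h6:9  h7:4 ⇒ 10.
Reduction 22 − 10 = 12.

12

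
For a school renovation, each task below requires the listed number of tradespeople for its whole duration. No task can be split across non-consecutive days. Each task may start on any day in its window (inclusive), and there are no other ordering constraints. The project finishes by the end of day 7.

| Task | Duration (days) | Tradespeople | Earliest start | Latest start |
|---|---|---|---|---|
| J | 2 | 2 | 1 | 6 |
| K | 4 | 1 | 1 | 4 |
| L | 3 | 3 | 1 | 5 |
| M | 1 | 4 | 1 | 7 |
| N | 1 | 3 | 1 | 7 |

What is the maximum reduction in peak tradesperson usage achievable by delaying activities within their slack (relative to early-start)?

9

Early-start peak: d1:13  d2:6  d3:4  d4:1  d5:0  d6:0  d7:0 ⇒ 13.
Leveled (J@1, K@1, L@3, M@6, N@7): d1:3  d2:3  d3:4  d4:4  d5:3  d6:4  d7:3 ⇒ 4.
Reduction 13 − 4 = 9.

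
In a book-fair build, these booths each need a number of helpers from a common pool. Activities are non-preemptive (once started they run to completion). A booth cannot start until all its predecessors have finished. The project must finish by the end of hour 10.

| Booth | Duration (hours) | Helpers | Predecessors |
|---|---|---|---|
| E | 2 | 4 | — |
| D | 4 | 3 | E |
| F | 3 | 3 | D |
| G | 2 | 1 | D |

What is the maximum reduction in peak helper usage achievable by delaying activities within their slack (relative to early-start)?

Early-start peak: h1:4  h2:4  h3:3  h4:3  h5:3  h6:3  h7:4  h8:4  h9:3  h10:0 ⇒ 4.
Leveled (E@1, D@3, F@7, G@7): h1:4  h2:4  h3:3  h4:3  h5:3  h6:3  h7:4  h8:4  h9:3  h10:0 ⇒ 4.
Reduction 4 − 4 = 0.

0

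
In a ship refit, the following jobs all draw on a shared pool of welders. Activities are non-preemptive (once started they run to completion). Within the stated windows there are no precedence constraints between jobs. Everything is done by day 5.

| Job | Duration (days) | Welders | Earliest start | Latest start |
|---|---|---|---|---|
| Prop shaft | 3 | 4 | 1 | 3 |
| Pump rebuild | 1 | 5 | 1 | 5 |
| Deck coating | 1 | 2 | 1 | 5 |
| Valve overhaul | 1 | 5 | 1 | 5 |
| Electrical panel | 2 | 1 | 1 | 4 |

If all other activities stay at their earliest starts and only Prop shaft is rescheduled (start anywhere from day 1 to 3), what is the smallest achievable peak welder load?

Prop shaft@1: d1:17  d2:5  d3:4  d4:0  d5:0 → peak 17
Prop shaft@2: d1:13  d2:5  d3:4  d4:4  d5:0 → peak 13
Prop shaft@3: d1:13  d2:1  d3:4  d4:4  d5:4 → peak 13
Best is Prop shaft@2, peak 13.

13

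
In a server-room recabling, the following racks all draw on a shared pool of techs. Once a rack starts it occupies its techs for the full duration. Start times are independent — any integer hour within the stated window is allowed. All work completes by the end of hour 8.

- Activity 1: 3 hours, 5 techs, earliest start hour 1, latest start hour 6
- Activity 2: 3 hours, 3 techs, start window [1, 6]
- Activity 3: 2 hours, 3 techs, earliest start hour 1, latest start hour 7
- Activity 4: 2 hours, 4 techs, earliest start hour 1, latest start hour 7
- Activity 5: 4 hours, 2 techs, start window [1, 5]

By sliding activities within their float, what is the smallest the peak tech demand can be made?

7

Early-start (Activity 1@1, Activity 2@1, Activity 3@1, Activity 4@1, Activity 5@1) gives peak 17: h1:17  h2:17  h3:10  h4:2  h5:0  h6:0  h7:0  h8:0.
Shift Activity 2→4, Activity 3→5, Activity 4→7.
Schedule Activity 1@1, Activity 2@4, Activity 3@5, Activity 4@7, Activity 5@1: h1:7  h2:7  h3:7  h4:5  h5:6  h6:6  h7:4  h8:4 — peak 7.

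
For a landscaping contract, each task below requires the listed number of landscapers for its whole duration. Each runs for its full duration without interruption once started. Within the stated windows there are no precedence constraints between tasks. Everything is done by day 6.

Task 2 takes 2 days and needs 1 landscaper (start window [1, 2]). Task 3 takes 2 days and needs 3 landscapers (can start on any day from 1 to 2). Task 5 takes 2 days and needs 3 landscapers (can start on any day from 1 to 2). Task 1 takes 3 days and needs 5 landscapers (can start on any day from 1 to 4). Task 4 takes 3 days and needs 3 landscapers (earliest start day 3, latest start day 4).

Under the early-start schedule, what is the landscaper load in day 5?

At early start, day 5 has: Task 4.
Demand: 3 = 3.

3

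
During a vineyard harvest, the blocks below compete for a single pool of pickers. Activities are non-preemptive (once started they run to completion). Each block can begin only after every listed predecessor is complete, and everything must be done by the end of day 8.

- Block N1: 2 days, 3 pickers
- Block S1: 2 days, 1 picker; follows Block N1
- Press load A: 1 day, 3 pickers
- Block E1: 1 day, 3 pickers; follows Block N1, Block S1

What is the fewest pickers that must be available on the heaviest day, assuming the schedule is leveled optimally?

Early-start (Block N1@1, Block S1@3, Press load A@1, Block E1@5) gives peak 6: d1:6  d2:3  d3:1  d4:1  d5:3  d6:0  d7:0  d8:0.
Shift Press load A→5, Block E1→6.
Schedule Block N1@1, Block S1@3, Press load A@5, Block E1@6: d1:3  d2:3  d3:1  d4:1  d5:3  d6:3  d7:0  d8:0 — peak 3.

3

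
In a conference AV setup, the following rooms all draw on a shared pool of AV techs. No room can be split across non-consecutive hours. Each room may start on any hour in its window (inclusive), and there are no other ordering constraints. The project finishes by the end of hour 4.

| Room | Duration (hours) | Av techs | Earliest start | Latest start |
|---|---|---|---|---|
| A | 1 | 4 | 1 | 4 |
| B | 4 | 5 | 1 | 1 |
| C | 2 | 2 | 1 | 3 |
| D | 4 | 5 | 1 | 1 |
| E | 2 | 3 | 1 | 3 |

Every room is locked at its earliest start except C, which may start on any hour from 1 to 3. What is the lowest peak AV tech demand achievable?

17

C@1: h1:19  h2:15  h3:10  h4:10 → peak 19
C@2: h1:17  h2:15  h3:12  h4:10 → peak 17
C@3: h1:17  h2:13  h3:12  h4:12 → peak 17
Best is C@2, peak 17.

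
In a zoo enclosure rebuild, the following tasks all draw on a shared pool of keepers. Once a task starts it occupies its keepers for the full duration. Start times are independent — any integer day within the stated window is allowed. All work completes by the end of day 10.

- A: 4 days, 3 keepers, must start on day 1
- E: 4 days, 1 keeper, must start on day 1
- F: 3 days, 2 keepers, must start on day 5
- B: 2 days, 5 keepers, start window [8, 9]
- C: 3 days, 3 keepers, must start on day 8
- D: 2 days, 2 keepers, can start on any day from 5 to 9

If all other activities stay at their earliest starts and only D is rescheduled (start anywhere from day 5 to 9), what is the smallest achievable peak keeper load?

8

D@5: d1:4  d2:4  d3:4  d4:4  d5:4  d6:4  d7:2  d8:8  d9:8  d10:3 → peak 8
D@6: d1:4  d2:4  d3:4  d4:4  d5:2  d6:4  d7:4  d8:8  d9:8  d10:3 → peak 8
D@7: d1:4  d2:4  d3:4  d4:4  d5:2  d6:2  d7:4  d8:10  d9:8  d10:3 → peak 10
D@8: d1:4  d2:4  d3:4  d4:4  d5:2  d6:2  d7:2  d8:10  d9:10  d10:3 → peak 10
D@9: d1:4  d2:4  d3:4  d4:4  d5:2  d6:2  d7:2  d8:8  d9:10  d10:5 → peak 10
Best is D@5, peak 8.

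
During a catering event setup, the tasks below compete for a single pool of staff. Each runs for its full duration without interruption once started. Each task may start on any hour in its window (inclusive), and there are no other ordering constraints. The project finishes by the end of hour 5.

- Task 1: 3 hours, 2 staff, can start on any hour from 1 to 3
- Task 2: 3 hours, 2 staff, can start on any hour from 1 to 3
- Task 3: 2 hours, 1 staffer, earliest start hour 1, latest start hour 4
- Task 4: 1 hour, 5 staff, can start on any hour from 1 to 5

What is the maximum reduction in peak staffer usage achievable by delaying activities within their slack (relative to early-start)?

5

Early-start peak: h1:10  h2:5  h3:4  h4:0  h5:0 ⇒ 10.
Leveled (Task 1@1, Task 2@1, Task 3@1, Task 4@4): h1:5  h2:5  h3:4  h4:5  h5:0 ⇒ 5.
Reduction 10 − 5 = 5.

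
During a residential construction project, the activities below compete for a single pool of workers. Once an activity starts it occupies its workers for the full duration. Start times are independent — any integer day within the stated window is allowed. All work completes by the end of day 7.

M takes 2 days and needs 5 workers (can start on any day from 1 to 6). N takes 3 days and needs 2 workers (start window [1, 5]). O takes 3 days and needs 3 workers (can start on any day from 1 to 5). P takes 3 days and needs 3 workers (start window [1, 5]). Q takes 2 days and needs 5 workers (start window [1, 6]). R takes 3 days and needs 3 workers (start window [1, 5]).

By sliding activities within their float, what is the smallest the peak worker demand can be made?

Early-start (M@1, N@1, O@1, P@1, Q@1, R@1) gives peak 21: d1:21  d2:21  d3:11  d4:0  d5:0  d6:0  d7:0.
Shift N→3, P→3, Q→6, R→4.
Schedule M@1, N@3, O@1, P@3, Q@6, R@4: d1:8  d2:8  d3:8  d4:8  d5:8  d6:8  d7:5 — peak 8.
Total worker-days = 53 over 7 days ⇒ peak ≥ ⌈53/7⌉ = 8, so 8 is optimal.

8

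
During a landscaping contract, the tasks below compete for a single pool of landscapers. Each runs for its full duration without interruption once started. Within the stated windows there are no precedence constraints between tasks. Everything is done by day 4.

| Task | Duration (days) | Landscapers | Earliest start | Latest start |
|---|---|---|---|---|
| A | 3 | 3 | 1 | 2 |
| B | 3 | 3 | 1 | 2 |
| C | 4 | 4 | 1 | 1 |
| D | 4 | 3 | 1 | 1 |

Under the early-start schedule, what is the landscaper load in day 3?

At early start, day 3 has: A, B, C, D.
Demand: 3 + 3 + 4 + 3 = 13.

13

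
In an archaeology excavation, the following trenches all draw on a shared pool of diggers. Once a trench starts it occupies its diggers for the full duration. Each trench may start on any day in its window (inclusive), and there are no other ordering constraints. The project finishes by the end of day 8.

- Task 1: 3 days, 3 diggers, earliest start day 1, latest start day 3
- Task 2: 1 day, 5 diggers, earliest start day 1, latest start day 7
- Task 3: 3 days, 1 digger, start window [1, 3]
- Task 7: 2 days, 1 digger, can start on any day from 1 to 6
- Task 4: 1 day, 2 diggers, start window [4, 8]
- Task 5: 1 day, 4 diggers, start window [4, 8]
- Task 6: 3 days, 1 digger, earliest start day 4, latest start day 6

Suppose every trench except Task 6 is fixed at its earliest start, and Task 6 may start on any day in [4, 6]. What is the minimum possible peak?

10

Task 6@4: d1:10  d2:5  d3:4  d4:7  d5:1  d6:1  d7:0  d8:0 → peak 10
Task 6@5: d1:10  d2:5  d3:4  d4:6  d5:1  d6:1  d7:1  d8:0 → peak 10
Task 6@6: d1:10  d2:5  d3:4  d4:6  d5:0  d6:1  d7:1  d8:1 → peak 10
Best is Task 6@4, peak 10.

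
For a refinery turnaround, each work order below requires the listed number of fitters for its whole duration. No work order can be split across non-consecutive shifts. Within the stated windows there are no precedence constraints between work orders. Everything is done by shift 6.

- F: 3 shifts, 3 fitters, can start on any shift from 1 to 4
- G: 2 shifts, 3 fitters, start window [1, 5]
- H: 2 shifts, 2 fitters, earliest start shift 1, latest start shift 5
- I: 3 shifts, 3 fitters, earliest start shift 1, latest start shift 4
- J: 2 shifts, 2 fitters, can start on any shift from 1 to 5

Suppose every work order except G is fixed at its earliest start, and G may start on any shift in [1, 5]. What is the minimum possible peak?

G@1: s1:13  s2:13  s3:6  s4:0  s5:0  s6:0 → peak 13
G@2: s1:10  s2:13  s3:9  s4:0  s5:0  s6:0 → peak 13
G@3: s1:10  s2:10  s3:9  s4:3  s5:0  s6:0 → peak 10
G@4: s1:10  s2:10  s3:6  s4:3  s5:3  s6:0 → peak 10
G@5: s1:10  s2:10  s3:6  s4:0  s5:3  s6:3 → peak 10
Best is G@3, peak 10.

10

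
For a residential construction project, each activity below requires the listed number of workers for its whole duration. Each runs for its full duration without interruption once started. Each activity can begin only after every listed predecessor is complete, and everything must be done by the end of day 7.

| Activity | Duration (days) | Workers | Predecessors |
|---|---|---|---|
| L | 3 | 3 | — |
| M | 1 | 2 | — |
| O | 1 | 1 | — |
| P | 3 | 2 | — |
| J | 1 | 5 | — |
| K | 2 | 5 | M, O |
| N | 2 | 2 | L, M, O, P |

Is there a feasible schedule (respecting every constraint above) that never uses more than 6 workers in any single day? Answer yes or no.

no

The minimum achievable peak is 7; 6 < 7, so no feasible schedule stays within the cap.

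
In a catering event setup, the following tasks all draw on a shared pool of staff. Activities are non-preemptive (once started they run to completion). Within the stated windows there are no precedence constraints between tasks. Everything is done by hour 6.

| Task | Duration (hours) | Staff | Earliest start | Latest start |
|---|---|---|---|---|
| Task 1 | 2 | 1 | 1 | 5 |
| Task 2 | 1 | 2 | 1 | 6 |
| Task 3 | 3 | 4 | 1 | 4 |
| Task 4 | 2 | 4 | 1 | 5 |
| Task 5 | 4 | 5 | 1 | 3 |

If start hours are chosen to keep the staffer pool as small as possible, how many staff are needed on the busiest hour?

9

Early-start (Task 1@1, Task 2@1, Task 3@1, Task 4@1, Task 5@1) gives peak 16: h1:16  h2:14  h3:9  h4:5  h5:0  h6:0.
Shift Task 4→4, Task 5→3.
Schedule Task 1@1, Task 2@1, Task 3@1, Task 4@4, Task 5@3: h1:7  h2:5  h3:9  h4:9  h5:9  h6:5 — peak 9.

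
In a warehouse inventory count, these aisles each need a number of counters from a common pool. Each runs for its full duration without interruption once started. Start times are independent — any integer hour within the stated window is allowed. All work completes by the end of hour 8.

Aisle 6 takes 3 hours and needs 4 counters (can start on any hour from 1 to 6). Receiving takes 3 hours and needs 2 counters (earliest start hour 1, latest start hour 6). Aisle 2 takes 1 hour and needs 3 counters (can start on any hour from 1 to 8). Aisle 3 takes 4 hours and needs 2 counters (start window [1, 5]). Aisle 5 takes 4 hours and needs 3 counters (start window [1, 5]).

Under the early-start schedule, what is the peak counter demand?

Early-start schedule: Aisle 6@1, Receiving@1, Aisle 2@1, Aisle 3@1, Aisle 5@1.
Load per hour: hour 1: 14, hour 2: 11, hour 3: 11, hour 4: 5, hour 5: 0, hour 6: 0, hour 7: 0, hour 8: 0.
Peak is 14.

14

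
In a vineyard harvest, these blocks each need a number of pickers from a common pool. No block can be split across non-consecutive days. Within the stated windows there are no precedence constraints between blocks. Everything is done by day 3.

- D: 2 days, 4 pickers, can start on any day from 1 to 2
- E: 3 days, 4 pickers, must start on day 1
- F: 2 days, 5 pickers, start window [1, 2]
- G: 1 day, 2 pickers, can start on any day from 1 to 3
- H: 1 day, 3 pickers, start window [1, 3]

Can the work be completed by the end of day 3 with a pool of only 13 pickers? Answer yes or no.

yes

Schedule D@1, E@1, F@1, G@3, H@3: d1:13  d2:13  d3:9 — peak 13 ≤ 13.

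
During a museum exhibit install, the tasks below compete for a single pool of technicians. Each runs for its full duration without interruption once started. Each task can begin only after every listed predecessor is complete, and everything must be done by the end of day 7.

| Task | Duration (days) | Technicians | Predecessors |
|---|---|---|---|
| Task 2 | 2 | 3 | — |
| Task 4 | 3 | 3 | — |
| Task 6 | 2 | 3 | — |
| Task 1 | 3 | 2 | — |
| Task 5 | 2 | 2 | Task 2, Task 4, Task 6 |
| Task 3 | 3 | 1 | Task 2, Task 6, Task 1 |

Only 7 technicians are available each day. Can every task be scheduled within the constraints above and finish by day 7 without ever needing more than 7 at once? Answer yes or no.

The minimum achievable peak is 8; 7 < 8, so no feasible schedule stays within the cap.

no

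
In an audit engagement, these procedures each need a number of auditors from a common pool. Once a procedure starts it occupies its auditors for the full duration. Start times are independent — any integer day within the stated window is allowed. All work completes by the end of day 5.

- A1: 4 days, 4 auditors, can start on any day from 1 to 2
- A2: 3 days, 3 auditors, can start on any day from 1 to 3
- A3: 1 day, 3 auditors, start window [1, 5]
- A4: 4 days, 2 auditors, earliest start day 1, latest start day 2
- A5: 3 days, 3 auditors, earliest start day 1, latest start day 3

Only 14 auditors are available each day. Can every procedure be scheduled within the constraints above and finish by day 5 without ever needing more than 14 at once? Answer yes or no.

Schedule A1@1, A2@1, A3@1, A4@1, A5@2: d1:12  d2:12  d3:12  d4:9  d5:0 — peak 12 ≤ 14.

yes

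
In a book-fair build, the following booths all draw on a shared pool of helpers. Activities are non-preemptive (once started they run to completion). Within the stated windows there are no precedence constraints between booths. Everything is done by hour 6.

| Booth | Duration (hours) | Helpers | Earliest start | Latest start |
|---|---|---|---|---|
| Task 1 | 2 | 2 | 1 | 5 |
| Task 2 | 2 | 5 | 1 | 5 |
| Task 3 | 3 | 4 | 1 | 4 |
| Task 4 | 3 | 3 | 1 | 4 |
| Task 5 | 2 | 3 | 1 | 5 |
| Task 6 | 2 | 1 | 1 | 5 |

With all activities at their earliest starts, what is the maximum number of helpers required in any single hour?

Early-start schedule: Task 1@1, Task 2@1, Task 3@1, Task 4@1, Task 5@1, Task 6@1.
Load per hour: hour 1: 18, hour 2: 18, hour 3: 7, hour 4: 0, hour 5: 0, hour 6: 0.
Peak is 18.

18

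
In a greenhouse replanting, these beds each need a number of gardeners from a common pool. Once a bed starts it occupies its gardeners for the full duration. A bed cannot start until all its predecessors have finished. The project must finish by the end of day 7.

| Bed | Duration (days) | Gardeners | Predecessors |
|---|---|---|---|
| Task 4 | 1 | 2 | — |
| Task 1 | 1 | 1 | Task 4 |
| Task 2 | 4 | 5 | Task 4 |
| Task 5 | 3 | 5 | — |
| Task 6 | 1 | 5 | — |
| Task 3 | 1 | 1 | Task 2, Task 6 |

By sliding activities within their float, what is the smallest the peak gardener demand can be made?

10

Early-start (Task 4@1, Task 1@2, Task 2@2, Task 5@1, Task 6@1, Task 3@6) gives peak 12: d1:12  d2:11  d3:10  d4:5  d5:5  d6:1  d7:0.
Shift Task 5→3.
Schedule Task 4@1, Task 1@2, Task 2@2, Task 5@3, Task 6@1, Task 3@6: d1:7  d2:6  d3:10  d4:10  d5:10  d6:1  d7:0 — peak 10.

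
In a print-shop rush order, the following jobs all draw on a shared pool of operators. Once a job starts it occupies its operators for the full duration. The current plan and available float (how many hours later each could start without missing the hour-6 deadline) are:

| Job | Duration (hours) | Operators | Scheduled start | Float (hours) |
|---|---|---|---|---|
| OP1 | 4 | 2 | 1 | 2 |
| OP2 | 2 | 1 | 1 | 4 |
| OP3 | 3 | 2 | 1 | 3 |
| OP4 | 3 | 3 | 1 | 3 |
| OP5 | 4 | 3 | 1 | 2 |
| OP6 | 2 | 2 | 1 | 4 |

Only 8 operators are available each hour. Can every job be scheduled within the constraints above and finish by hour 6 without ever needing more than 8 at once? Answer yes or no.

yes

Schedule OP1@1, OP2@1, OP3@1, OP4@4, OP5@1, OP6@5: h1:8  h2:8  h3:7  h4:8  h5:5  h6:5 — peak 8 ≤ 8.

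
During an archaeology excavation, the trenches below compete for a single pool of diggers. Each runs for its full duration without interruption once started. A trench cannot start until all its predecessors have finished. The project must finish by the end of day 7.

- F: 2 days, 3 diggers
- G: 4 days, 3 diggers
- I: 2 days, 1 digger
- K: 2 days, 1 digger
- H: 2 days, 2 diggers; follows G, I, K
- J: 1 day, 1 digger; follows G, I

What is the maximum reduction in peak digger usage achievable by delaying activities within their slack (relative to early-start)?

3

Early-start peak: d1:8  d2:8  d3:3  d4:3  d5:3  d6:2  d7:0 ⇒ 8.
Leveled (F@5, G@1, I@1, K@1, H@5, J@7): d1:5  d2:5  d3:3  d4:3  d5:5  d6:5  d7:1 ⇒ 5.
Reduction 8 − 5 = 3.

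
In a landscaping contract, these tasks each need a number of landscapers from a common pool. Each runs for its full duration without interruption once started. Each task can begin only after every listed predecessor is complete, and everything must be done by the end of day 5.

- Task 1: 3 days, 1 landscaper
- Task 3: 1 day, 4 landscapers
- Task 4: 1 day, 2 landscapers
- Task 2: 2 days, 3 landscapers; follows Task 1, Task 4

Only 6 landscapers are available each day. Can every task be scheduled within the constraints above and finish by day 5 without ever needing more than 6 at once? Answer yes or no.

Schedule Task 1@1, Task 3@1, Task 4@2, Task 2@4: d1:5  d2:3  d3:1  d4:3  d5:3 — peak 5 ≤ 6.

yes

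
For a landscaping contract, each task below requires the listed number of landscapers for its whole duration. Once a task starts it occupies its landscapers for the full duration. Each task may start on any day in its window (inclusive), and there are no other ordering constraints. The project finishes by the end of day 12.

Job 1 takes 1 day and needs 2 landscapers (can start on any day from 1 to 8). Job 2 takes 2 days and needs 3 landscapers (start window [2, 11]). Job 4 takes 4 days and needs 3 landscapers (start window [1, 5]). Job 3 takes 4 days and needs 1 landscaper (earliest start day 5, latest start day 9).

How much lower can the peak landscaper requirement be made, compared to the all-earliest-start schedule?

3

Early-start peak: d1:5  d2:6  d3:6  d4:3  d5:1  d6:1  d7:1  d8:1  d9:0  d10:0  d11:0  d12:0 ⇒ 6.
Leveled (Job 1@1, Job 2@2, Job 4@4, Job 3@8): d1:2  d2:3  d3:3  d4:3  d5:3  d6:3  d7:3  d8:1  d9:1  d10:1  d11:1  d12:0 ⇒ 3.
Reduction 6 − 3 = 3.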